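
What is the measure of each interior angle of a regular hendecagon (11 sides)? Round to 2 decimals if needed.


Shape: regular hendecagon (11 sides)
Formula: interior angle = (n - 2) * 180 / n
(n - 2) = 9
(n - 2) * 180 = 1620
angle = 1620 / 11
angle = 147.27
147.27 degrees


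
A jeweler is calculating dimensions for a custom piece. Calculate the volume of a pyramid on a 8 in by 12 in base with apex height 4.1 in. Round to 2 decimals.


Shape: rectangular pyramid
Base: 8 in x 12 in, Height h = 4.1 in
Formula: V = (1/3) * base_area * h
base_area = 8 * 12 = 96
base_area * h = 96 * 4.1 = 393.6
V = 393.6 / 3
V = 131.2
131.2 in^3


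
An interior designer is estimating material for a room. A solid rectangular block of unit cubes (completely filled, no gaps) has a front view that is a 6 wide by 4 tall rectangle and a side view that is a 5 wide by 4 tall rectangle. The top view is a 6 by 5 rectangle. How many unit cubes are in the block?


Orthographic views of a solid rectangular block:
Front view 6 x 4 -> length = 6, height = 4
Side view 5 x 4 -> width = 5, height = 4 (consistent)
Top view 6 x 5 -> confirms length = 6, width = 5
The block is 6 x 5 x 4.
Total unit cubes = 6 * 5 * 4 = 120
120 unit cubes


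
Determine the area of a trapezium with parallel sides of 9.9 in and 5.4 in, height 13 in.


Shape: trapezoid
Parallel sides a = 9.9 in, b = 5.4 in; Height h = 13 in
Formula: A = (a + b) * h / 2
a + b = 9.9 + 5.4 = 15.3
A = 15.3 * 13 / 2
A = 198.9 / 2
A = 99.45
99.45 in^2


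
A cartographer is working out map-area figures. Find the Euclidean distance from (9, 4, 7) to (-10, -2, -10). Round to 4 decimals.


3D distance between two points
P1 = (9, 4, 7), P2 = (-10, -2, -10)
Formula: d = sqrt((x2-x1)^2 + (y2-y1)^2 + (z2-z1)^2)
dx = -10 - 9 = -19
dy = -2 - 4 = -6
dz = -10 - 7 = -17
dx^2 + dy^2 + dz^2 = 361 + 36 + 289 = 686
d = sqrt(686)
d = 26.1916
26.1916 units


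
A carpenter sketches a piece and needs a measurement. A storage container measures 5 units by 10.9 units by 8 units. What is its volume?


Shape: rectangular prism
l = 5 units, w = 10.9 units, h = 8 units
Formula: V = l * w * h
V = 5 * 10.9 * 8
V = 54.5 * 8
V = 436
436 units^3


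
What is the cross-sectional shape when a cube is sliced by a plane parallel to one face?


Solid: cube
Cutting plane: parallel to one face
Visualize the intersection of the plane with the solid's surface.
The boundary of the cut region is a square.
square


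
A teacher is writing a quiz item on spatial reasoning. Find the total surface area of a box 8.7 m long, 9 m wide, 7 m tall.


Shape: rectangular prism
l = 8.7 m, w = 9 m, h = 7 m
Formula: SA = 2(lw + lh + wh)
lw = 78.3, lh = 60.9, wh = 63
lw + lh + wh = 202.2
SA = 2 * 202.2
SA = 404.4
404.4 m^2


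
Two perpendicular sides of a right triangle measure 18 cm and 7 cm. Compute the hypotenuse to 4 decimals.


Shape: right triangle
Legs a = 18 cm, b = 7 cm
Formula: c = sqrt(a^2 + b^2)
a^2 = 324, b^2 = 49
a^2 + b^2 = 373
c = sqrt(373)
c = 19.3132
19.3132 cm


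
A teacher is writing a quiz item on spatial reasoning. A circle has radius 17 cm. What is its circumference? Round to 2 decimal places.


Shape: circle
Radius r = 17 cm
Formula: C = 2 * pi * r
C = 2 * pi * 17
C = 34 * pi
C = 106.81
106.81 cm


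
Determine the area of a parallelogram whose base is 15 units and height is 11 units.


Shape: parallelogram
Base b = 15 units, Height h = 11 units
Formula: A = b * h
A = 15 * 11
A = 165
165 units^2


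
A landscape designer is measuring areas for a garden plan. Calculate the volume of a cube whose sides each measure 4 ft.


Shape: cube
Side s = 4 ft
Formula: V = s^3
V = 4 * 4 * 4
V = 16 * 4
V = 64
64 ft^3


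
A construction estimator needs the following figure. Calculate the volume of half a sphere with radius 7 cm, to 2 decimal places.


Shape: hemisphere (half of a sphere)
Radius r = 7 cm
Formula: V = (1/2) * (4/3) * pi * r^3 = (2/3) * pi * r^3
r^3 = 343
(2/3) * 343 = 228.666667
V = 228.666667 * pi
V = 718.38
718.38 cm^3


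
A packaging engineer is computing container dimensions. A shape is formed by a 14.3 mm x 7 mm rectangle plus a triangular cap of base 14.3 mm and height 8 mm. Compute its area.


Composite shape: rectangle + triangle
Rectangle area = 14.3 * 7 = 100.1
Triangle area = 0.5 * 14.3 * 8 = 57.2
Total = 100.1 + 57.2
Total = 157.3
157.3 mm^2


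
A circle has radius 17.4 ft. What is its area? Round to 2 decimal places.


Shape: circle
Radius r = 17.4 ft
Formula: A = pi * r^2
r^2 = 17.4^2 = 302.76
A = pi * 302.76
A = 951.15
951.15 ft^2


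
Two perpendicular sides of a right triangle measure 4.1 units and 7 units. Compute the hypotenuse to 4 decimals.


Shape: right triangle
Legs a = 4.1 units, b = 7 units
Formula: c = sqrt(a^2 + b^2)
a^2 = 16.81, b^2 = 49
a^2 + b^2 = 65.81
c = sqrt(65.81)
c = 8.1123
8.1123 units


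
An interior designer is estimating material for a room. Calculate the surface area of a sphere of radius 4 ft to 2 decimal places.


Shape: sphere
Radius r = 4 ft
Formula: SA = 4 * pi * r^2
r^2 = 16
SA = 4 * pi * 16
SA = 64 * pi
SA = 201.06
201.06 ft^2


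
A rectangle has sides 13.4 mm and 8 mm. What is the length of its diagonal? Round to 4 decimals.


Shape: rectangle (diagonal via Pythagoras)
Sides: 13.4 mm and 8 mm
Formula: d = sqrt(l^2 + w^2)
l^2 = 179.56, w^2 = 64
l^2 + w^2 = 243.56
d = sqrt(243.56)
d = 15.6064
15.6064 mm


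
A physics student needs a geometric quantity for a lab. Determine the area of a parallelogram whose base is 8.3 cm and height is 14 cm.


Shape: parallelogram
Base b = 8.3 cm, Height h = 14 cm
Formula: A = b * h
A = 8.3 * 14
A = 116.2
116.2 cm^2


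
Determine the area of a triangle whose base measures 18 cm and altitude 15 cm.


Shape: triangle
Base b = 18 cm, Height h = 15 cm
Formula: A = (1/2) * b * h
A = 0.5 * 18 * 15
A = 0.5 * 270
A = 135
135 cm^2


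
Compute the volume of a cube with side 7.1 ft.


Shape: cube
Side s = 7.1 ft
Formula: V = s^3
V = 7.1 * 7.1 * 7.1
V = 50.41 * 7.1
V = 357.911
357.911 ft^3


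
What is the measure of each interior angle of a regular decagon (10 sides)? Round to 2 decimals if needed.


Shape: regular decagon (10 sides)
Formula: interior angle = (n - 2) * 180 / n
(n - 2) = 8
(n - 2) * 180 = 1440
angle = 1440 / 10
angle = 144
144 degrees


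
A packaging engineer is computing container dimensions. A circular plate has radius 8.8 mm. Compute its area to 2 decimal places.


Shape: circle
Radius r = 8.8 mm
Formula: A = pi * r^2
r^2 = 8.8^2 = 77.44
A = pi * 77.44
A = 243.28
243.28 mm^2


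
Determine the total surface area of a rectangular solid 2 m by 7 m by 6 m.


Shape: rectangular prism
l = 2 m, w = 7 m, h = 6 m
Formula: SA = 2(lw + lh + wh)
lw = 14, lh = 12, wh = 42
lw + lh + wh = 68
SA = 2 * 68
SA = 136
136 m^2


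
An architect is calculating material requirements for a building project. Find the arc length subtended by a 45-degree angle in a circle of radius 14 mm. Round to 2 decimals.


Shape: circular arc
Radius r = 14 mm, Angle = 45 degrees
Formula: L = (angle/360) * 2 * pi * r
2 * pi * r = 28 * pi
L = (45/360) * 28 * pi
L = 3.5 * pi
L = 11
11 mm


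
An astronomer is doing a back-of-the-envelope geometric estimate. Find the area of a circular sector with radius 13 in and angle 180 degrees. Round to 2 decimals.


Shape: circular sector
Radius r = 13 in, Angle = 180 degrees
Formula: A = (angle/360) * pi * r^2
r^2 = 169
Fraction of circle = 180/360
A = (180/360) * pi * 169
A = 84.5 * pi
A = 265.46
265.46 in^2


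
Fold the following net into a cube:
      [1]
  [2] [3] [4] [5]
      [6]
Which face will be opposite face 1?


Net: cross layout. Take square 3 as the base (bottom).
Fold the four squares in the horizontal row up around 3: 2 -> left, 4 -> right, 5 wraps to the top.
Fold 1 and 6 up from 3: 1 -> back, 6 -> front.
Opposite pairs are therefore: (1, 6), (2, 4), (3, 5).
Face 1 is opposite face 6.
face 6


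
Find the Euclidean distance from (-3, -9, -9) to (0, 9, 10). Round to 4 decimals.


3D distance between two points
P1 = (-3, -9, -9), P2 = (0, 9, 10)
Formula: d = sqrt((x2-x1)^2 + (y2-y1)^2 + (z2-z1)^2)
dx = 0 - -3 = 3
dy = 9 - -9 = 18
dz = 10 - -9 = 19
dx^2 + dy^2 + dz^2 = 9 + 324 + 361 = 694
d = sqrt(694)
d = 26.3439
26.3439 units


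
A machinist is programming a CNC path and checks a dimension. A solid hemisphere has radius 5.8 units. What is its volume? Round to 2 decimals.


Shape: hemisphere (half of a sphere)
Radius r = 5.8 units
Formula: V = (1/2) * (4/3) * pi * r^3 = (2/3) * pi * r^3
r^3 = 195.112
(2/3) * 195.112 = 130.074667
V = 130.074667 * pi
V = 408.64
408.64 units^3


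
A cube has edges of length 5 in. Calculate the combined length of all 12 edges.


Shape: cube
Side s = 5 in
A cube has 12 edges, all equal.
Formula: total edge length = 12 * s
Total = 12 * 5
Total = 60
60 in


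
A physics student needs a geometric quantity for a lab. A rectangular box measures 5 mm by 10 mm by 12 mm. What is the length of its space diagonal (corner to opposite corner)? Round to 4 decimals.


Shape: rectangular box (space diagonal)
l = 5 mm, w = 10 mm, h = 12 mm
Visualize: the diagonal of the base, then a right triangle with that diagonal and the height.
Formula: d = sqrt(l^2 + w^2 + h^2)
l^2 + w^2 + h^2 = 25 + 100 + 144 = 269
d = sqrt(269)
d = 16.4012
16.4012 mm


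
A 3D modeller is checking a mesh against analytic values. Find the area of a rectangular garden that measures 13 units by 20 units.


Shape: rectangle
Length l = 13 units, Width w = 20 units
Formula: A = l * w
A = 13 * 20
A = 260
260 units^2


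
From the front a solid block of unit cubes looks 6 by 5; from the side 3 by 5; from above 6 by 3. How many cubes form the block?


Orthographic views of a solid rectangular block:
Front view 6 x 5 -> length = 6, height = 5
Side view 3 x 5 -> width = 3, height = 5 (consistent)
Top view 6 x 3 -> confirms length = 6, width = 3
The block is 6 x 3 x 5.
Total unit cubes = 6 * 3 * 5 = 90
90 unit cubes


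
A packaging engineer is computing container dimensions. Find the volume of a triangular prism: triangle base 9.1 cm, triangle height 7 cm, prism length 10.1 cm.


Shape: triangular prism
Triangle base = 9.1 cm, triangle height = 7 cm, prism length L = 10.1 cm
Formula: V = (1/2 * b * h_tri) * L
Cross-section area = 0.5 * 9.1 * 7 = 31.85
V = 31.85 * 10.1
V = 321.685
321.685 cm^3


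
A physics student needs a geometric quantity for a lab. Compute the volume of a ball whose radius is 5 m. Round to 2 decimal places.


Shape: sphere
Radius r = 5 m
Formula: V = (4/3) * pi * r^3
r^3 = 125
(4/3) * 125 = 166.666667
V = 166.666667 * pi
V = 523.6
523.6 m^3


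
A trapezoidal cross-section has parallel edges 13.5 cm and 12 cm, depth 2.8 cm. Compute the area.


Shape: trapezoid
Parallel sides a = 13.5 cm, b = 12 cm; Height h = 2.8 cm
Formula: A = (a + b) * h / 2
a + b = 13.5 + 12 = 25.5
A = 25.5 * 2.8 / 2
A = 71.4 / 2
A = 35.7
35.7 cm^2


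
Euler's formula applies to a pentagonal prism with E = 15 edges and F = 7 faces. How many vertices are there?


Polyhedron: pentagonal prism
Euler's formula for convex polyhedra: V - E + F = 2
Given: E = 15 edges and F = 7 faces
Solve for V:
V = 2 + E - F = 2 + 15 - 7 = 10
10 vertices


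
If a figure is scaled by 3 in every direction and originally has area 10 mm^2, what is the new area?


Linear scale factor k = 3
Original area = 10 mm^2
Rule: under a linear scaling by k, areas scale by k^2.
k^2 = 3^2 = 9
New area = 10 * 9
New area = 90
90 mm^2


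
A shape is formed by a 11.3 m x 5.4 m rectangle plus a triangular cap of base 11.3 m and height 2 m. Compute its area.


Composite shape: rectangle + triangle
Rectangle area = 11.3 * 5.4 = 61.02
Triangle area = 0.5 * 11.3 * 2 = 11.3
Total = 61.02 + 11.3
Total = 72.32
72.32 m^2


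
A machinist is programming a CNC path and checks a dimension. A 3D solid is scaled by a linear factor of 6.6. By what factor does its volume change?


Linear scale factor k = 6.6
Rule: under a linear scaling by k, volumes scale by k^3.
k^3 = 6.6 * 6.6 * 6.6
k^3 = 43.56 * 6.6
k^3 = 287.496
Volume scales by a factor of 287.496.
287.496 (dimensionless)


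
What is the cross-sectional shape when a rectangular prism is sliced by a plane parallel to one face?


Solid: rectangular prism
Cutting plane: parallel to one face
Visualize the intersection of the plane with the solid's surface.
The boundary of the cut region is a rectangle.
rectangle


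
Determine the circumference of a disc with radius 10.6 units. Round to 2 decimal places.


Shape: circle
Radius r = 10.6 units
Formula: C = 2 * pi * r
C = 2 * pi * 10.6
C = 21.2 * pi
C = 66.6
66.6 units


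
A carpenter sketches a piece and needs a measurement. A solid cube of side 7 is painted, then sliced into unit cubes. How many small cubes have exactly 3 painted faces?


Large cube: 7 x 7 x 7, cut into unit cubes.
Cubes with 3 painted faces are at the corners. A cube always has 8 corners.
Count = 8
8 unit cubes


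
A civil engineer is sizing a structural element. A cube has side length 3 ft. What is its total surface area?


Shape: cube
Side s = 3 ft
A cube has 6 square faces.
Formula: SA = 6 * s^2
s^2 = 9
SA = 6 * 9
SA = 54
54 ft^2


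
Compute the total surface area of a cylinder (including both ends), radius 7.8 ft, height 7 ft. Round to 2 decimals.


Shape: closed cylinder
Radius r = 7.8 ft, Height h = 7 ft
Formula: SA = 2*pi*r^2 + 2*pi*r*h = 2*pi*r*(r + h)
r + h = 14.8
2 * r * (r + h) = 2 * 7.8 * 14.8 = 230.88
SA = 230.88 * pi
SA = 725.33
725.33 ft^2


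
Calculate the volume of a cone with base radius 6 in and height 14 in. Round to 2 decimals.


Shape: cone
Radius r = 6 in, Height h = 14 in
Formula: V = (1/3) * pi * r^2 * h
r^2 = 36
pi * r^2 * h = pi * 36 * 14 = 504 * pi
V = 504 * pi / 3
V = 527.79
527.79 in^3


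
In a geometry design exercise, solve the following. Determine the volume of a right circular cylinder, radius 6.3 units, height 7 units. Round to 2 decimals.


Shape: cylinder
Radius r = 6.3 units, Height h = 7 units
Formula: V = pi * r^2 * h
r^2 = 39.69
V = pi * 39.69 * 7
V = 277.83 * pi
V = 872.83
872.83 units^3


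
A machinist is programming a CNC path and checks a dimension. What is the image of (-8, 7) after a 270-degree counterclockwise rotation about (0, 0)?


Transformation: rotation about the origin
Original point: (-8, 7)
Rule for 270 deg counterclockwise: (x, y) -> (y, -x)
Apply: (-8, 7) -> (7, 8)
(7, 8)


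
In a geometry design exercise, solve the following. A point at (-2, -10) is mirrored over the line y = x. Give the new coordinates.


Transformation: reflection
Original point: (-2, -10)
Rule for reflection over y = x: (x, y) -> (y, x)
Apply: (-2, -10) -> (-10, -2)
(-10, -2)


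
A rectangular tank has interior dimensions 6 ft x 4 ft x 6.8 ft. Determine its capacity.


Shape: rectangular prism
l = 6 ft, w = 4 ft, h = 6.8 ft
Formula: V = l * w * h
V = 6 * 4 * 6.8
V = 24 * 6.8
V = 163.2
163.2 ft^3


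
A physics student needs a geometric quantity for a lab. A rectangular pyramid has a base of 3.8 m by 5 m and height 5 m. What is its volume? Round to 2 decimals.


Shape: rectangular pyramid
Base: 3.8 m x 5 m, Height h = 5 m
Formula: V = (1/3) * base_area * h
base_area = 3.8 * 5 = 19
base_area * h = 19 * 5 = 95
V = 95 / 3
V = 31.67
31.67 m^3


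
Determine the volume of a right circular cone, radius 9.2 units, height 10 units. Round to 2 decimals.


Shape: cone
Radius r = 9.2 units, Height h = 10 units
Formula: V = (1/3) * pi * r^2 * h
r^2 = 84.64
pi * r^2 * h = pi * 84.64 * 10 = 846.4 * pi
V = 846.4 * pi / 3
V = 886.35
886.35 units^3


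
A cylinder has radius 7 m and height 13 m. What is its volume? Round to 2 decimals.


Shape: cylinder
Radius r = 7 m, Height h = 13 m
Formula: V = pi * r^2 * h
r^2 = 49
V = pi * 49 * 13
V = 637 * pi
V = 2001.19
2001.19 m^3


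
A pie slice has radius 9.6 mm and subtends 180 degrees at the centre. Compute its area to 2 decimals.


Shape: circular sector
Radius r = 9.6 mm, Angle = 180 degrees
Formula: A = (angle/360) * pi * r^2
r^2 = 92.16
Fraction of circle = 180/360
A = (180/360) * pi * 92.16
A = 46.08 * pi
A = 144.76
144.76 mm^2


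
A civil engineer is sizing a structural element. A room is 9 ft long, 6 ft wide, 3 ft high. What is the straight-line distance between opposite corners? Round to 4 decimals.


Shape: rectangular box (space diagonal)
l = 9 ft, w = 6 ft, h = 3 ft
Visualize: the diagonal of the base, then a right triangle with that diagonal and the height.
Formula: d = sqrt(l^2 + w^2 + h^2)
l^2 + w^2 + h^2 = 81 + 36 + 9 = 126
d = sqrt(126)
d = 11.225
11.225 ft


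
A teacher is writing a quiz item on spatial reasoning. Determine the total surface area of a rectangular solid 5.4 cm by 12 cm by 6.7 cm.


Shape: rectangular prism
l = 5.4 cm, w = 12 cm, h = 6.7 cm
Formula: SA = 2(lw + lh + wh)
lw = 64.8, lh = 36.18, wh = 80.4
lw + lh + wh = 181.38
SA = 2 * 181.38
SA = 362.76
362.76 cm^2


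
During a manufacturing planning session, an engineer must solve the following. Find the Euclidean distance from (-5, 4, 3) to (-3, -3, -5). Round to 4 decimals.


3D distance between two points
P1 = (-5, 4, 3), P2 = (-3, -3, -5)
Formula: d = sqrt((x2-x1)^2 + (y2-y1)^2 + (z2-z1)^2)
dx = -3 - -5 = 2
dy = -3 - 4 = -7
dz = -5 - 3 = -8
dx^2 + dy^2 + dz^2 = 4 + 49 + 64 = 117
d = sqrt(117)
d = 10.8167
10.8167 units


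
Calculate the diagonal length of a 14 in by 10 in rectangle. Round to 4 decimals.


Shape: rectangle (diagonal via Pythagoras)
Sides: 14 in and 10 in
Formula: d = sqrt(l^2 + w^2)
l^2 = 196, w^2 = 100
l^2 + w^2 = 296
d = sqrt(296)
d = 17.2047
17.2047 in


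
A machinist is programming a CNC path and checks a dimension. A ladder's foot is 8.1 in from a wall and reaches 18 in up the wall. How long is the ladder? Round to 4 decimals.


Shape: right triangle
Legs a = 8.1 in, b = 18 in
Formula: c = sqrt(a^2 + b^2)
a^2 = 65.61, b^2 = 324
a^2 + b^2 = 389.61
c = sqrt(389.61)
c = 19.7385
19.7385 in


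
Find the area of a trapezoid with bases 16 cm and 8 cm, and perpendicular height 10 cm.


Shape: trapezoid
Parallel sides a = 16 cm, b = 8 cm; Height h = 10 cm
Formula: A = (a + b) * h / 2
a + b = 16 + 8 = 24
A = 24 * 10 / 2
A = 240 / 2
A = 120
120 cm^2


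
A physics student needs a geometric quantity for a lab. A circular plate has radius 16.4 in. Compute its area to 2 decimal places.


Shape: circle
Radius r = 16.4 in
Formula: A = pi * r^2
r^2 = 16.4^2 = 268.96
A = pi * 268.96
A = 844.96
844.96 in^2


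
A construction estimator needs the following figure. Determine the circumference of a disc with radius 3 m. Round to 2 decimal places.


Shape: circle
Radius r = 3 m
Formula: C = 2 * pi * r
C = 2 * pi * 3
C = 6 * pi
C = 18.85
18.85 m


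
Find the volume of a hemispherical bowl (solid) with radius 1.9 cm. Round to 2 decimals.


Shape: hemisphere (half of a sphere)
Radius r = 1.9 cm
Formula: V = (1/2) * (4/3) * pi * r^3 = (2/3) * pi * r^3
r^3 = 6.859
(2/3) * 6.859 = 4.572667
V = 4.572667 * pi
V = 14.37
14.37 cm^3


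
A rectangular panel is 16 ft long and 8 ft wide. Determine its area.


Shape: rectangle
Length l = 16 ft, Width w = 8 ft
Formula: A = l * w
A = 16 * 8
A = 128
128 ft^2


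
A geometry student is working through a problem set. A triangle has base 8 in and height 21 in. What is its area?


Shape: triangle
Base b = 8 in, Height h = 21 in
Formula: A = (1/2) * b * h
A = 0.5 * 8 * 21
A = 0.5 * 168
A = 84
84 in^2


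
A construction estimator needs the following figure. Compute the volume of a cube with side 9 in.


Shape: cube
Side s = 9 in
Formula: V = s^3
V = 9 * 9 * 9
V = 81 * 9
V = 729
729 in^3


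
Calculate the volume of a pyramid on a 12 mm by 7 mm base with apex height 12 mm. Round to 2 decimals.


Shape: rectangular pyramid
Base: 12 mm x 7 mm, Height h = 12 mm
Formula: V = (1/3) * base_area * h
base_area = 12 * 7 = 84
base_area * h = 84 * 12 = 1008
V = 1008 / 3
V = 336
336 mm^3


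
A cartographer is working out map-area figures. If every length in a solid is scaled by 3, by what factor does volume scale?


Linear scale factor k = 3
Rule: under a linear scaling by k, volumes scale by k^3.
k^3 = 3 * 3 * 3
k^3 = 9 * 3
k^3 = 27
Volume scales by a factor of 27.
27 (dimensionless)


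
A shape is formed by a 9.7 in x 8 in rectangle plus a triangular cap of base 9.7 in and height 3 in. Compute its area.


Composite shape: rectangle + triangle
Rectangle area = 9.7 * 8 = 77.6
Triangle area = 0.5 * 9.7 * 3 = 14.55
Total = 77.6 + 14.55
Total = 92.15
92.15 in^2


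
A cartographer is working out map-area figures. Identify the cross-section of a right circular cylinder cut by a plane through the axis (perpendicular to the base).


Solid: right circular cylinder
Cutting plane: through the axis (perpendicular to the base)
Visualize the intersection of the plane with the solid's surface.
The boundary of the cut region is a rectangle.
rectangle


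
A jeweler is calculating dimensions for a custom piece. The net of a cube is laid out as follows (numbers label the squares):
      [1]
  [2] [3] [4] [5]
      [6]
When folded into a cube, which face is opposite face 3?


Net: cross layout. Take square 3 as the base (bottom).
Fold the four squares in the horizontal row up around 3: 2 -> left, 4 -> right, 5 wraps to the top.
Fold 1 and 6 up from 3: 1 -> back, 6 -> front.
Opposite pairs are therefore: (1, 6), (2, 4), (3, 5).
Face 3 is opposite face 5.
face 5


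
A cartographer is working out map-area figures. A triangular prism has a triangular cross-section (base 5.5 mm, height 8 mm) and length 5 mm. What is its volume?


Shape: triangular prism
Triangle base = 5.5 mm, triangle height = 8 mm, prism length L = 5 mm
Formula: V = (1/2 * b * h_tri) * L
Cross-section area = 0.5 * 5.5 * 8 = 22
V = 22 * 5
V = 110
110 mm^3


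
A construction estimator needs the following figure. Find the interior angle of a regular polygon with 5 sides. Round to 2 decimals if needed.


Shape: regular pentagon (5 sides)
Formula: interior angle = (n - 2) * 180 / n
(n - 2) = 3
(n - 2) * 180 = 540
angle = 540 / 5
angle = 108
108 degrees


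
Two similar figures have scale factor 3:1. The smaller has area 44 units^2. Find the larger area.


Linear scale factor k = 3
Original area = 44 units^2
Rule: under a linear scaling by k, areas scale by k^2.
k^2 = 3^2 = 9
New area = 44 * 9
New area = 396
396 units^2


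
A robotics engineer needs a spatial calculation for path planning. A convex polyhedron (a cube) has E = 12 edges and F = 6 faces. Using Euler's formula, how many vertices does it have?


Polyhedron: cube
Euler's formula for convex polyhedra: V - E + F = 2
Given: E = 12 edges and F = 6 faces
Solve for V:
V = 2 + E - F = 2 + 12 - 6 = 8
8 vertices


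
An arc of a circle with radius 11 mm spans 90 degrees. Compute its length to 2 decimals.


Shape: circular arc
Radius r = 11 mm, Angle = 90 degrees
Formula: L = (angle/360) * 2 * pi * r
2 * pi * r = 22 * pi
L = (90/360) * 22 * pi
L = 5.5 * pi
L = 17.28
17.28 mm


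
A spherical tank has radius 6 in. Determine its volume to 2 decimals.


Shape: sphere
Radius r = 6 in
Formula: V = (4/3) * pi * r^3
r^3 = 216
(4/3) * 216 = 288
V = 288 * pi
V = 904.78
904.78 in^3


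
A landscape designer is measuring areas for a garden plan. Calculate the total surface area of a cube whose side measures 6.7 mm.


Shape: cube
Side s = 6.7 mm
A cube has 6 square faces.
Formula: SA = 6 * s^2
s^2 = 44.89
SA = 6 * 44.89
SA = 269.34
269.34 mm^2


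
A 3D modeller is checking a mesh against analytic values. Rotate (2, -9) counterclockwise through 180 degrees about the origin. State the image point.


Transformation: rotation about the origin
Original point: (2, -9)
Rule for 180 deg: (x, y) -> (-x, -y)
Apply: (2, -9) -> (-2, 9)
(-2, 9)


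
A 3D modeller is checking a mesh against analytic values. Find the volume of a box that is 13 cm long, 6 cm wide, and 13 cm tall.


Shape: rectangular prism
l = 13 cm, w = 6 cm, h = 13 cm
Formula: V = l * w * h
V = 13 * 6 * 13
V = 78 * 13
V = 1014
1014 cm^3


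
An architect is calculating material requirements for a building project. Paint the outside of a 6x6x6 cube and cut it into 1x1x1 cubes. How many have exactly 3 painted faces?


Large cube: 6 x 6 x 6, cut into unit cubes.
Cubes with 3 painted faces are at the corners. A cube always has 8 corners.
Count = 8
8 unit cubes


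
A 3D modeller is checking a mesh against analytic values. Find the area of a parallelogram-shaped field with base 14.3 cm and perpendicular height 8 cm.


Shape: parallelogram
Base b = 14.3 cm, Height h = 8 cm
Formula: A = b * h
A = 14.3 * 8
A = 114.4
114.4 cm^2


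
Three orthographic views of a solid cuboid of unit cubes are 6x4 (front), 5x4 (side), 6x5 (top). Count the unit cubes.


Orthographic views of a solid rectangular block:
Front view 6 x 4 -> length = 6, height = 4
Side view 5 x 4 -> width = 5, height = 4 (consistent)
Top view 6 x 5 -> confirms length = 6, width = 5
The block is 6 x 5 x 4.
Total unit cubes = 6 * 5 * 4 = 120
120 unit cubes


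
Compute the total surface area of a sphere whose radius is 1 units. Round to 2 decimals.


Shape: sphere
Radius r = 1 units
Formula: SA = 4 * pi * r^2
r^2 = 1
SA = 4 * pi * 1
SA = 4 * pi
SA = 12.57
12.57 units^2


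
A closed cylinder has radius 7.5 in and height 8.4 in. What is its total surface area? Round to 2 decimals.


Shape: closed cylinder
Radius r = 7.5 in, Height h = 8.4 in
Formula: SA = 2*pi*r^2 + 2*pi*r*h = 2*pi*r*(r + h)
r + h = 15.9
2 * r * (r + h) = 2 * 7.5 * 15.9 = 238.5
SA = 238.5 * pi
SA = 749.27
749.27 in^2


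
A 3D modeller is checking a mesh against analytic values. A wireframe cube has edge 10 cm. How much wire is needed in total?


Shape: cube
Side s = 10 cm
A cube has 12 edges, all equal.
Formula: total edge length = 12 * s
Total = 12 * 10
Total = 120
120 cm


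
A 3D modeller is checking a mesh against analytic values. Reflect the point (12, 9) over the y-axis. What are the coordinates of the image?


Transformation: reflection
Original point: (12, 9)
Rule for reflection over the y-axis: (x, y) -> (-x, y)
Apply: (12, 9) -> (-12, 9)
(-12, 9)


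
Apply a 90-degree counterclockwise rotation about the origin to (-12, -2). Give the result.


Transformation: rotation about the origin
Original point: (-12, -2)
Rule for 90 deg counterclockwise: (x, y) -> (-y, x)
Apply: (-12, -2) -> (2, -12)
(2, -12)


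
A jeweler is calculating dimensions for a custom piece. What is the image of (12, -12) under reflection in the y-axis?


Transformation: reflection
Original point: (12, -12)
Rule for reflection over the y-axis: (x, y) -> (-x, y)
Apply: (12, -12) -> (-12, -12)
(-12, -12)


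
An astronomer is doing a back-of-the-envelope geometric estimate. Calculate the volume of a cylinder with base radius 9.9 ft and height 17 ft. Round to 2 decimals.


Shape: cylinder
Radius r = 9.9 ft, Height h = 17 ft
Formula: V = pi * r^2 * h
r^2 = 98.01
V = pi * 98.01 * 17
V = 1666.17 * pi
V = 5234.43
5234.43 ft^3


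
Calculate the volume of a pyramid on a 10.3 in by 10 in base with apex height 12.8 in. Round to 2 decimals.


Shape: rectangular pyramid
Base: 10.3 in x 10 in, Height h = 12.8 in
Formula: V = (1/3) * base_area * h
base_area = 10.3 * 10 = 103
base_area * h = 103 * 12.8 = 1318.4
V = 1318.4 / 3
V = 439.47
439.47 in^3


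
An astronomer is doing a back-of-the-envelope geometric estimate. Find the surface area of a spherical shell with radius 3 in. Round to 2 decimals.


Shape: sphere
Radius r = 3 in
Formula: SA = 4 * pi * r^2
r^2 = 9
SA = 4 * pi * 9
SA = 36 * pi
SA = 113.1
113.1 in^2


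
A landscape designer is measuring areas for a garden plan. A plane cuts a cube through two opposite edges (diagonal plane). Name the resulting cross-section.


Solid: cube
Cutting plane: through two opposite edges (diagonal plane)
Visualize the intersection of the plane with the solid's surface.
The boundary of the cut region is a rectangle.
rectangle


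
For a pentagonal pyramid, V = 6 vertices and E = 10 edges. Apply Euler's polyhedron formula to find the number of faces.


Polyhedron: pentagonal pyramid
Euler's formula for convex polyhedra: V - E + F = 2
Given: V = 6 vertices and E = 10 edges
Solve for F:
F = 2 + E - V = 2 + 10 - 6 = 6
6 faces


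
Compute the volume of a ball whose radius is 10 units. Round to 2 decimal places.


Shape: sphere
Radius r = 10 units
Formula: V = (4/3) * pi * r^3
r^3 = 1000
(4/3) * 1000 = 1333.333333
V = 1333.333333 * pi
V = 4188.79
4188.79 units^3


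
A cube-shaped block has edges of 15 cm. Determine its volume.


Shape: cube
Side s = 15 cm
Formula: V = s^3
V = 15 * 15 * 15
V = 225 * 15
V = 3375
3375 cm^3


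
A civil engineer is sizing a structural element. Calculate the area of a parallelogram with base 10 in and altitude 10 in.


Shape: parallelogram
Base b = 10 in, Height h = 10 in
Formula: A = b * h
A = 10 * 10
A = 100
100 in^2


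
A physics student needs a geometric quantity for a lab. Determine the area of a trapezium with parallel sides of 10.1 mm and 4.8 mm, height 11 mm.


Shape: trapezoid
Parallel sides a = 10.1 mm, b = 4.8 mm; Height h = 11 mm
Formula: A = (a + b) * h / 2
a + b = 10.1 + 4.8 = 14.9
A = 14.9 * 11 / 2
A = 163.9 / 2
A = 81.95
81.95 mm^2


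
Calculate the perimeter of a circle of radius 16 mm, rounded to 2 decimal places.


Shape: circle
Radius r = 16 mm
Formula: C = 2 * pi * r
C = 2 * pi * 16
C = 32 * pi
C = 100.53
100.53 mm


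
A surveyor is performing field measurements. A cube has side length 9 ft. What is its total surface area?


Shape: cube
Side s = 9 ft
A cube has 6 square faces.
Formula: SA = 6 * s^2
s^2 = 81
SA = 6 * 81
SA = 486
486 ft^2


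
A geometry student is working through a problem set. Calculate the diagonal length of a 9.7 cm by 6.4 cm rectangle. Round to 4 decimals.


Shape: rectangle (diagonal via Pythagoras)
Sides: 9.7 cm and 6.4 cm
Formula: d = sqrt(l^2 + w^2)
l^2 = 94.09, w^2 = 40.96
l^2 + w^2 = 135.05
d = sqrt(135.05)
d = 11.6211
11.6211 cm


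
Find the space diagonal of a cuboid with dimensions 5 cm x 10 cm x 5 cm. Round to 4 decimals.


Shape: rectangular box (space diagonal)
l = 5 cm, w = 10 cm, h = 5 cm
Visualize: the diagonal of the base, then a right triangle with that diagonal and the height.
Formula: d = sqrt(l^2 + w^2 + h^2)
l^2 + w^2 + h^2 = 25 + 100 + 25 = 150
d = sqrt(150)
d = 12.2474
12.2474 cm


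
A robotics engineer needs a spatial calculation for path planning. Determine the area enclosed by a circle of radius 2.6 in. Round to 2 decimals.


Shape: circle
Radius r = 2.6 in
Formula: A = pi * r^2
r^2 = 2.6^2 = 6.76
A = pi * 6.76
A = 21.24
21.24 in^2


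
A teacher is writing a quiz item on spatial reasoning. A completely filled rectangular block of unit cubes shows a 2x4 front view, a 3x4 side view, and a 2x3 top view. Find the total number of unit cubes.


Orthographic views of a solid rectangular block:
Front view 2 x 4 -> length = 2, height = 4
Side view 3 x 4 -> width = 3, height = 4 (consistent)
Top view 2 x 3 -> confirms length = 2, width = 3
The block is 2 x 3 x 4.
Total unit cubes = 2 * 3 * 4 = 24
24 unit cubes


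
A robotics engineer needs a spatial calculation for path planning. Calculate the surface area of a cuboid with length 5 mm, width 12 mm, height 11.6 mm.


Shape: rectangular prism
l = 5 mm, w = 12 mm, h = 11.6 mm
Formula: SA = 2(lw + lh + wh)
lw = 60, lh = 58, wh = 139.2
lw + lh + wh = 257.2
SA = 2 * 257.2
SA = 514.4
514.4 mm^2


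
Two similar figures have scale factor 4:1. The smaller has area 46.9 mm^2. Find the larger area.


Linear scale factor k = 4
Original area = 46.9 mm^2
Rule: under a linear scaling by k, areas scale by k^2.
k^2 = 4^2 = 16
New area = 46.9 * 16
New area = 750.4
750.4 mm^2


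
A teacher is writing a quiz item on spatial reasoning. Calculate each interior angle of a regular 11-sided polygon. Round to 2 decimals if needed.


Shape: regular hendecagon (11 sides)
Formula: interior angle = (n - 2) * 180 / n
(n - 2) = 9
(n - 2) * 180 = 1620
angle = 1620 / 11
angle = 147.27
147.27 degrees


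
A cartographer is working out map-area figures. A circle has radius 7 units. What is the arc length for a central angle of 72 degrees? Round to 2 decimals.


Shape: circular arc
Radius r = 7 units, Angle = 72 degrees
Formula: L = (angle/360) * 2 * pi * r
2 * pi * r = 14 * pi
L = (72/360) * 14 * pi
L = 2.8 * pi
L = 8.8
8.8 units


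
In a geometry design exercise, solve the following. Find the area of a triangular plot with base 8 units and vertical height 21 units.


Shape: triangle
Base b = 8 units, Height h = 21 units
Formula: A = (1/2) * b * h
A = 0.5 * 8 * 21
A = 0.5 * 168
A = 84
84 units^2


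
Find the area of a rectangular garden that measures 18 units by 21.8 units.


Shape: rectangle
Length l = 18 units, Width w = 21.8 units
Formula: A = l * w
A = 18 * 21.8
A = 392.4
392.4 units^2


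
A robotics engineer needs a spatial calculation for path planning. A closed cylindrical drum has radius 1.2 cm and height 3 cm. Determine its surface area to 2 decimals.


Shape: closed cylinder
Radius r = 1.2 cm, Height h = 3 cm
Formula: SA = 2*pi*r^2 + 2*pi*r*h = 2*pi*r*(r + h)
r + h = 4.2
2 * r * (r + h) = 2 * 1.2 * 4.2 = 10.08
SA = 10.08 * pi
SA = 31.67
31.67 cm^2


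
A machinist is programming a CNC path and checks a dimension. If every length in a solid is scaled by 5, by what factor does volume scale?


Linear scale factor k = 5
Rule: under a linear scaling by k, volumes scale by k^3.
k^3 = 5 * 5 * 5
k^3 = 25 * 5
k^3 = 125
Volume scales by a factor of 125.
125 (dimensionless)


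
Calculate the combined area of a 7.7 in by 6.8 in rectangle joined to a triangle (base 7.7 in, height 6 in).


Composite shape: rectangle + triangle
Rectangle area = 7.7 * 6.8 = 52.36
Triangle area = 0.5 * 7.7 * 6 = 23.1
Total = 52.36 + 23.1
Total = 75.46
75.46 in^2


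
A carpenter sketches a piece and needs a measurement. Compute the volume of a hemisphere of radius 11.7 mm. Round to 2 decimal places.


Shape: hemisphere (half of a sphere)
Radius r = 11.7 mm
Formula: V = (1/2) * (4/3) * pi * r^3 = (2/3) * pi * r^3
r^3 = 1601.613
(2/3) * 1601.613 = 1067.742
V = 1067.742 * pi
V = 3354.41
3354.41 mm^3


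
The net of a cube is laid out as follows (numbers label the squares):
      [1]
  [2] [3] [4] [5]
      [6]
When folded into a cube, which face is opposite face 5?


Net: cross layout. Take square 3 as the base (bottom).
Fold the four squares in the horizontal row up around 3: 2 -> left, 4 -> right, 5 wraps to the top.
Fold 1 and 6 up from 3: 1 -> back, 6 -> front.
Opposite pairs are therefore: (1, 6), (2, 4), (3, 5).
Face 5 is opposite face 3.
face 3


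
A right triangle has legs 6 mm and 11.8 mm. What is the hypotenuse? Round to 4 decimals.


Shape: right triangle
Legs a = 6 mm, b = 11.8 mm
Formula: c = sqrt(a^2 + b^2)
a^2 = 36, b^2 = 139.24
a^2 + b^2 = 175.24
c = sqrt(175.24)
c = 13.2378
13.2378 mm


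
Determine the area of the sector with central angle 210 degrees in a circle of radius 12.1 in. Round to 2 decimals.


Shape: circular sector
Radius r = 12.1 in, Angle = 210 degrees
Formula: A = (angle/360) * pi * r^2
r^2 = 146.41
Fraction of circle = 210/360
A = (210/360) * pi * 146.41
A = 85.405833 * pi
A = 268.31
268.31 in^2


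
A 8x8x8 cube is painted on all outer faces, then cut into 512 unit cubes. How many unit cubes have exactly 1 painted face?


Large cube: 8 x 8 x 8, cut into unit cubes.
n = 8, so n - 2 = 6
Cubes with 1 painted face lie in the interior of each face.
A cube has 6 faces; each contributes (n - 2)^2 = 36 such cubes.
Count = 6 * 36 = 216
216 unit cubes


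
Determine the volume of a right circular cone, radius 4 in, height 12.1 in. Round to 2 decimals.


Shape: cone
Radius r = 4 in, Height h = 12.1 in
Formula: V = (1/3) * pi * r^2 * h
r^2 = 16
pi * r^2 * h = pi * 16 * 12.1 = 193.6 * pi
V = 193.6 * pi / 3
V = 202.74
202.74 in^3


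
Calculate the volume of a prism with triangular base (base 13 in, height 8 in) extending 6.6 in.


Shape: triangular prism
Triangle base = 13 in, triangle height = 8 in, prism length L = 6.6 in
Formula: V = (1/2 * b * h_tri) * L
Cross-section area = 0.5 * 13 * 8 = 52
V = 52 * 6.6
V = 343.2
343.2 in^3


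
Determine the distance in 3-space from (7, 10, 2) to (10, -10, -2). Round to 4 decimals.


3D distance between two points
P1 = (7, 10, 2), P2 = (10, -10, -2)
Formula: d = sqrt((x2-x1)^2 + (y2-y1)^2 + (z2-z1)^2)
dx = 10 - 7 = 3
dy = -10 - 10 = -20
dz = -2 - 2 = -4
dx^2 + dy^2 + dz^2 = 9 + 400 + 16 = 425
d = sqrt(425)
d = 20.6155
20.6155 units


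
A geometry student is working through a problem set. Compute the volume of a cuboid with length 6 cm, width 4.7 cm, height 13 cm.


Shape: rectangular prism
l = 6 cm, w = 4.7 cm, h = 13 cm
Formula: V = l * w * h
V = 6 * 4.7 * 13
V = 28.2 * 13
V = 366.6
366.6 cm^3


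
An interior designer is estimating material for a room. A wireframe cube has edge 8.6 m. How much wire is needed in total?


Shape: cube
Side s = 8.6 m
A cube has 12 edges, all equal.
Formula: total edge length = 12 * s
Total = 12 * 8.6
Total = 103.2
103.2 m


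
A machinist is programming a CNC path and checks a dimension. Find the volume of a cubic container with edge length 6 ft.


Shape: cube
Side s = 6 ft
Formula: V = s^3
V = 6 * 6 * 6
V = 36 * 6
V = 216
216 ft^3


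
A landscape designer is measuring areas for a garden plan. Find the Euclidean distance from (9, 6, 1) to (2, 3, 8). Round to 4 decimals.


3D distance between two points
P1 = (9, 6, 1), P2 = (2, 3, 8)
Formula: d = sqrt((x2-x1)^2 + (y2-y1)^2 + (z2-z1)^2)
dx = 2 - 9 = -7
dy = 3 - 6 = -3
dz = 8 - 1 = 7
dx^2 + dy^2 + dz^2 = 49 + 9 + 49 = 107
d = sqrt(107)
d = 10.3441
10.3441 units


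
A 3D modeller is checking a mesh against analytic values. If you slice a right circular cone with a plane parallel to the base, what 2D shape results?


Solid: right circular cone
Cutting plane: parallel to the base
Visualize the intersection of the plane with the solid's surface.
The boundary of the cut region is a circle.
circle


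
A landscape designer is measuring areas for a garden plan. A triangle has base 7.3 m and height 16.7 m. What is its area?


Shape: triangle
Base b = 7.3 m, Height h = 16.7 m
Formula: A = (1/2) * b * h
A = 0.5 * 7.3 * 16.7
A = 0.5 * 121.91
A = 60.955
60.955 m^2


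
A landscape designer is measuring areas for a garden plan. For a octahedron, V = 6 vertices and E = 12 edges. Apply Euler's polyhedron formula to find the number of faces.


Polyhedron: octahedron
Euler's formula for convex polyhedra: V - E + F = 2
Given: V = 6 vertices and E = 12 edges
Solve for F:
F = 2 + E - V = 2 + 12 - 6 = 8
8 faces


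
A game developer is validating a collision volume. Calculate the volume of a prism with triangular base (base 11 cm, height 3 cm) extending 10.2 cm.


Shape: triangular prism
Triangle base = 11 cm, triangle height = 3 cm, prism length L = 10.2 cm
Formula: V = (1/2 * b * h_tri) * L
Cross-section area = 0.5 * 11 * 3 = 16.5
V = 16.5 * 10.2
V = 168.3
168.3 cm^3


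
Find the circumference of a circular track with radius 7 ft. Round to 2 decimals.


Shape: circle
Radius r = 7 ft
Formula: C = 2 * pi * r
C = 2 * pi * 7
C = 14 * pi
C = 43.98
43.98 ft


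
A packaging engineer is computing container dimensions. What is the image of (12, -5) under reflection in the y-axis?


Transformation: reflection
Original point: (12, -5)
Rule for reflection over the y-axis: (x, y) -> (-x, y)
Apply: (12, -5) -> (-12, -5)
(-12, -5)


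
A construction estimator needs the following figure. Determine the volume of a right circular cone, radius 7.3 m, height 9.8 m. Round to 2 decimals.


Shape: cone
Radius r = 7.3 m, Height h = 9.8 m
Formula: V = (1/3) * pi * r^2 * h
r^2 = 53.29
pi * r^2 * h = pi * 53.29 * 9.8 = 522.242 * pi
V = 522.242 * pi / 3
V = 546.89
546.89 m^3
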